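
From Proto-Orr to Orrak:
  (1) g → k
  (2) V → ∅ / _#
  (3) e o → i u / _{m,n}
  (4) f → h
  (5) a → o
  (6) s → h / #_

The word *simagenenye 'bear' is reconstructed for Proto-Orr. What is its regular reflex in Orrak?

himokininy

Orrak: *simagenenye > simakenenye > simakeneny > simakininy > simokininy > himokininy  (by unconditioned shift, apocope, pre-nasal raising, vowel merger, debuccalisation)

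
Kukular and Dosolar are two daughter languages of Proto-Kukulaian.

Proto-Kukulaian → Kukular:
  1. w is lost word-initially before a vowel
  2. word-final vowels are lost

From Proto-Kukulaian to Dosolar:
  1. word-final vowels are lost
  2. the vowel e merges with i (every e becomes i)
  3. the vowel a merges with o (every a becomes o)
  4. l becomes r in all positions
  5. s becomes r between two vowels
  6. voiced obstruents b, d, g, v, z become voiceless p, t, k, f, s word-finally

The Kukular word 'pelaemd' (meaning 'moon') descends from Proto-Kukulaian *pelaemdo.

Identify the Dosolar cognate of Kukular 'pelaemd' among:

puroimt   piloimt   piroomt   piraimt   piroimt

Dosolar: start from *pelaemdo.
  rule 1 (apocope): pelaemdo → pelaemd
  rule 2 (vowel merger): pelaemd → pilaimd
  rule 3 (vowel merger): pilaimd → piloimd
  rule 4 (unconditioned shift): piloimd → piroimd
  rule 5: no change — piroimd
  rule 6 (final devoicing): piroimd → piroimt
  ⇒ Dosolar piroimt
The other candidates each miss or misapply at least one Dosolar change.

piroimt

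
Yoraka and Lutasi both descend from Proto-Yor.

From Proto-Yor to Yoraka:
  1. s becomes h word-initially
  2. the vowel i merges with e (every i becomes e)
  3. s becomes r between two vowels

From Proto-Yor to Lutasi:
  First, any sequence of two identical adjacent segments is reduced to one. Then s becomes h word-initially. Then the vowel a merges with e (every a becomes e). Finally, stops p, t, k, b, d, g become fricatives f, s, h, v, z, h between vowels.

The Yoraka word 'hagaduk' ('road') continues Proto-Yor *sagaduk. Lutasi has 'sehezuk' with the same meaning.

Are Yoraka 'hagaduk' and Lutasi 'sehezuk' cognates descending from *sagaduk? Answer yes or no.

no

Derive the expected Lutasi reflex of *sagaduk:
Lutasi: *sagaduk > hagaduk > hegeduk > hehezuk  (by debuccalisation, vowel merger, intervocalic lenition)
The regular Lutasi reflex would be 'hehezuk', but the attested form is 'sehezuk'. The correspondence is irregular, so they are not cognates (the Lutasi form has a different source).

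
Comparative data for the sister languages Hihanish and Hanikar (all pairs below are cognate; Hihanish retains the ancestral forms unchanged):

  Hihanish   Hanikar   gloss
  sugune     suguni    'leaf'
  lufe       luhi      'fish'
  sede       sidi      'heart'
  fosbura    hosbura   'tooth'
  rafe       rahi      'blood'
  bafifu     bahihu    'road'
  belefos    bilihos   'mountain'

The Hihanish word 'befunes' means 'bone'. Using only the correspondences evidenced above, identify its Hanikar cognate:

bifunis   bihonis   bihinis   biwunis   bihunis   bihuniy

bihunis

belefos ~ bilihos — Hihanish e corresponds to Hanikar i after a consonant, before a labial obstruent.
bafifu ~ bahihu — Hihanish f corresponds to Hanikar h between vowels (before a back vowel).
sede ~ sidi, belefos ~ bilihos — Hihanish e corresponds to Hanikar i after a consonant, before a consonant other than r, m, n, p, b, f, v.
Applying these to Hihanish 'befunes':
  befunes → bifunes   (e→i after a consonant, before a labial obstruent)
  bifunes → bihunes   (f→h between vowels (before a back vowel))
  bihunes → bihunis   (e→i after a consonant, before a consonant other than r, m, n, p, b, f, v)
So the Hanikar cognate is 'bihunis'.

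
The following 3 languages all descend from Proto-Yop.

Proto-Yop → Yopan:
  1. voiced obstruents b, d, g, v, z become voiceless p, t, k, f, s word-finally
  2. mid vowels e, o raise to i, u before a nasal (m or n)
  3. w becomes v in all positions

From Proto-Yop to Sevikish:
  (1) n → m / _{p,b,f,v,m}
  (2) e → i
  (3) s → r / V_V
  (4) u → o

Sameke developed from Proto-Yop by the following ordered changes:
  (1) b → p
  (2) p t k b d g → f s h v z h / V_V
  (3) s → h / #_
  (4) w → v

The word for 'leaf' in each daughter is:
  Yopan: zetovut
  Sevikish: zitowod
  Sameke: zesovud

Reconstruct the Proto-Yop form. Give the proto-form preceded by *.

Position 5: Yopan has v, Sevikish has w, Sameke has v. Sevikish preserves w here (none of its changes turn any other segment into w), so the proto-segment is *w.
Position 6: Yopan has u, Sevikish has o, Sameke has u. Sameke preserves u here (none of its changes turn any other segment into u), so the proto-segment is *u.
Verify the candidate proto-form against each daughter:
Yopan: *zetowud > zetowut > zetovut  (by final devoicing, unconditioned shift)
Sevikish: *zetowud
  zetowud (rule 1 does not apply)
  zetowud → zitowud   [vowel merger]
  zitowud (rule 3 does not apply)
  zitowud → zitowod   [vowel merger]
  giving Sevikish zitowod.
Sameke: *zetowud
  zetowud (rule 1 does not apply)
  zetowud → zesowud   [intervocalic lenition]
  zesowud (rule 3 does not apply)
  zesowud → zesovud   [unconditioned shift]
  giving Sameke zesovud.
*zetowud is the unique common source.

*zetowud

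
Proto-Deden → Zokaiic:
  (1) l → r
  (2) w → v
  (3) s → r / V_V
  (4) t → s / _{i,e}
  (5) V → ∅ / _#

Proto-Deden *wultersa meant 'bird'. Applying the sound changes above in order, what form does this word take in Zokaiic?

Zokaiic: *wultersa
  wultersa → wurtersa   [unconditioned shift]
  wurtersa → vurtersa   [unconditioned shift]
  vurtersa (rule 3 does not apply)
  vurtersa → vursersa   [palatalisation]
  vursersa → vursers   [apocope]
  giving Zokaiic vursers.

vursers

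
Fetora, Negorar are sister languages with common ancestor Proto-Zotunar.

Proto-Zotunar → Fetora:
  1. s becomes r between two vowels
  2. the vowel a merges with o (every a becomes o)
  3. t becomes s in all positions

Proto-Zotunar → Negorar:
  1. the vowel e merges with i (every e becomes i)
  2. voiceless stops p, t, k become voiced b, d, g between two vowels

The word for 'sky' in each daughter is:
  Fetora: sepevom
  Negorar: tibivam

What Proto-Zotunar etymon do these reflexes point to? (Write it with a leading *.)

*tepevam

Position 3: Fetora has p, Negorar has b. Fetora preserves p here (none of its changes turn any other segment into p), so the proto-segment is *p.
Position 4: Fetora has e, Negorar has i. Fetora preserves e here (none of its changes turn any other segment into e), so the proto-segment is *e.
This points to *tepevam. Verify forward in each daughter:
Fetora: *tepevam > tepevom > sepevom  (by vowel merger, unconditioned shift)
Negorar: start from *tepevam.
  rule 1 (vowel merger): tepevam → tipivam
  rule 2 (intervocalic voicing): tipivam → tibivam
  ⇒ Negorar tibivam
Only *tepevam yields all of Fetora sepevom, Negorar tibivam.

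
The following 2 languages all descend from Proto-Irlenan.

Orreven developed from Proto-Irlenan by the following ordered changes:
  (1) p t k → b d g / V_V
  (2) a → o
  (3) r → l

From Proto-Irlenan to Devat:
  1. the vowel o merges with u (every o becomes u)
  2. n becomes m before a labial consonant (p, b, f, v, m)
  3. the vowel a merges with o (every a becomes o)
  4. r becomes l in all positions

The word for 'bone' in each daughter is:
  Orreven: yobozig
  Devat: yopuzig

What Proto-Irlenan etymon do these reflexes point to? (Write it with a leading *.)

Position 3: Orreven has b, Devat has p. Devat preserves p here (none of its changes turn any other segment into p), so the proto-segment is *p.
Position 2: Orreven has o, Devat has o. In Devat, o can only continue *a, so the proto-segment is *a.
Position 4: Orreven has o, Devat has u. Taking the neighbouring segments as reconstructed: Orreven o could go back to *a or *o; Devat u could go back to *o or *u — the one source consistent with every daughter is *o.
This points to *yapozig. Verify forward in each daughter:
Orreven: *yapozig
  yapozig → yabozig   [intervocalic voicing]
  yabozig → yobozig   [vowel merger]
  yobozig (rule 3 does not apply)
  giving Orreven yobozig.
Devat: *yapozig
  yapozig → yapuzig   [vowel merger]
  yapuzig (rule 2 does not apply)
  yapuzig → yopuzig   [vowel merger]
  yopuzig (rule 4 does not apply)
  giving Devat yopuzig.
No other proto-form is consistent with every reflex, so the reconstruction is *yapozig.

*yapozig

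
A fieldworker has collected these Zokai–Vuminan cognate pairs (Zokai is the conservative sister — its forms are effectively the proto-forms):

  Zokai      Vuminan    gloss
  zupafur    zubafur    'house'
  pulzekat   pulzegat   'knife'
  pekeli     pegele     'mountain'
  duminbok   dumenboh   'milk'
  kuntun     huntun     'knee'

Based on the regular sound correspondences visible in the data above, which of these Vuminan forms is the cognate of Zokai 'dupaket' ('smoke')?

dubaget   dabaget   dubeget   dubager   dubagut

dubaget

zupafur ~ zubafur — Zokai p corresponds to Vuminan b between vowels (before a back vowel).
pekeli ~ pegele — Zokai k corresponds to Vuminan g between vowels (before a front vowel).
Applying these to Zokai 'dupaket':
  dupaket → dubaket   (p→b between vowels (before a back vowel))
  dubaket → dubaget   (k→g between vowels (before a front vowel))
So the Vuminan cognate is 'dubaget'.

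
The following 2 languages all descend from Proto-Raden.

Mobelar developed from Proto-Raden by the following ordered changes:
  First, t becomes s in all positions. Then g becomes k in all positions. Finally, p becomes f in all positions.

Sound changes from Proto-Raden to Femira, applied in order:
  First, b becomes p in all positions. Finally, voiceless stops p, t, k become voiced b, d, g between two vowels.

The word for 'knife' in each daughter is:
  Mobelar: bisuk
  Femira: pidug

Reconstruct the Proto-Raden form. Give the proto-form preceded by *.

Position 3: Mobelar has s, Femira has d. Taking the neighbouring segments as reconstructed: Mobelar s could go back to *t or *s; Femira d could go back to *t or *d — the one source consistent with every daughter is *t.
Position 5: Mobelar has k, Femira has g. Taking the neighbouring segments as reconstructed: Mobelar k could go back to *k or *g; Femira g can only go back to *g — the one source consistent with every daughter is *g.
Verify the candidate proto-form against each daughter:
Mobelar: start from *bitug.
  rule 1 (unconditioned shift): bitug → bisug
  rule 2 (unconditioned shift): bisug → bisuk
  rule 3: no change — bisuk
  ⇒ Mobelar bisuk
Femira: *bitug
  bitug → pitug   [unconditioned shift]
  pitug → pidug   [intervocalic voicing]
  giving Femira pidug.
Only *bitug yields all of Mobelar bisuk, Femira pidug.

*bitug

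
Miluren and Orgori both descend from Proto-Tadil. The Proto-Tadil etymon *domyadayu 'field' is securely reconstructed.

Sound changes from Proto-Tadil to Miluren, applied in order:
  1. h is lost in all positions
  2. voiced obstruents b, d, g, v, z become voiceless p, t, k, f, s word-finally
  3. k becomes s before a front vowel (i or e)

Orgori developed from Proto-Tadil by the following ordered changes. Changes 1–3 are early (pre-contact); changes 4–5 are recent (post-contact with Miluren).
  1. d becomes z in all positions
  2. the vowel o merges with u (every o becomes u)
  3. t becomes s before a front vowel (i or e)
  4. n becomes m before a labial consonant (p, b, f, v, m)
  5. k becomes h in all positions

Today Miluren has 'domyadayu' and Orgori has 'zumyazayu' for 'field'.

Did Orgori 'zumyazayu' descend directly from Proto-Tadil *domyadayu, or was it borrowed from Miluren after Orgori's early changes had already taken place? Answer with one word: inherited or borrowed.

inherited

If inherited, *domyadayu would pass through all of Orgori's changes:
Orgori: start from *domyadayu.
  rule 1 (unconditioned shift): domyadayu → zomyazayu
  rule 2 (vowel merger): zomyazayu → zumyazayu
  rule 3: no change — zumyazayu
  rule 4: no change — zumyazayu
  rule 5: no change — zumyazayu
  ⇒ Orgori zumyazayu
If borrowed from Miluren 'domyadayu' after the early changes, it would undergo only the recent ones:
  rule 4 (nasal place assimilation): no change (domyadayu)
  rule 5 (unconditioned shift): no change (domyadayu)
  ⇒ as a loan: domyadayu
Orgori 'zumyazayu' matches the inherited outcome exactly, so it is an inherited cognate, not a loan.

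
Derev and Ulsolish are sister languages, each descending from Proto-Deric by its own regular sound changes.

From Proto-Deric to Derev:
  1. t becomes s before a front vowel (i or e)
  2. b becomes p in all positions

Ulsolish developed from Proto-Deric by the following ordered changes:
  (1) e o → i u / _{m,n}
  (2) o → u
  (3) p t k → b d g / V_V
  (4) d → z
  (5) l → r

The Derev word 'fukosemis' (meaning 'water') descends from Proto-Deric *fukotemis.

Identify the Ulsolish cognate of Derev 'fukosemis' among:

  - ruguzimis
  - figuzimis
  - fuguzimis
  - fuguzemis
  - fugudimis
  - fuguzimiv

Ulsolish: *fukotemis > fukotimis > fukutimis > fugudimis > fuguzimis  (by pre-nasal raising, vowel merger, intervocalic voicing, unconditioned shift)
Only 'fuguzimis' matches the regular Ulsolish development of *fukotemis.

fuguzimis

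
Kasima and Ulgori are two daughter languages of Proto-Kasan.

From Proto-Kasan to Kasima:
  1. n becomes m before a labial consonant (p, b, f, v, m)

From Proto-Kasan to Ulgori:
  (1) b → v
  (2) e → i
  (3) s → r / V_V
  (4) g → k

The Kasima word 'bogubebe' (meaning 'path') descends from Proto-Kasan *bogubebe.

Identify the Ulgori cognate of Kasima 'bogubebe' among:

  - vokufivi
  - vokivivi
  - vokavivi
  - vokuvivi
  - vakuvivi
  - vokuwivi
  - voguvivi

Ulgori: *bogubebe
  bogubebe → voguveve   [unconditioned shift]
  voguveve → voguvivi   [vowel merger]
  voguvivi (rule 3 does not apply)
  voguvivi → vokuvivi   [unconditioned shift]
  giving Ulgori vokuvivi.
Among the options, 'vokuvivi' alone shows every Ulgori change applied in order.

vokuvivi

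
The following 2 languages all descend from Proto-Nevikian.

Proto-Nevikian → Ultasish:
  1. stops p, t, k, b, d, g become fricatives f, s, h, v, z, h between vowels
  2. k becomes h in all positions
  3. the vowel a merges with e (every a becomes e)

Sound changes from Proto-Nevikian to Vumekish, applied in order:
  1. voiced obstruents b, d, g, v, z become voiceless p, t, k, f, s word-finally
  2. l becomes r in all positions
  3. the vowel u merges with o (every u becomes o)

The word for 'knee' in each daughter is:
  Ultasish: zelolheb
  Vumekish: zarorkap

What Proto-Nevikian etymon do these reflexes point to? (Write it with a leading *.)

Position 6: Ultasish has h, Vumekish has k. Taking the neighbouring segments as reconstructed: Ultasish h could go back to *k or *h; Vumekish k can only go back to *k — the one source consistent with every daughter is *k.
Position 3: Ultasish has l, Vumekish has r. Ultasish preserves l here (none of its changes turn any other segment into l), so the proto-segment is *l.
Position 5: Ultasish has l, Vumekish has r. Ultasish preserves l here (none of its changes turn any other segment into l), so the proto-segment is *l.
Continuing position by position gives *zalolkab; check it forward:
Ultasish: *zalolkab
  zalolkab (rule 1 does not apply)
  zalolkab → zalolhab   [unconditioned shift]
  zalolhab → zelolheb   [vowel merger]
  giving Ultasish zelolheb.
Vumekish: *zalolkab > zalolkap > zarorkap  (by final devoicing, unconditioned shift)
No other proto-form is consistent with every reflex, so the reconstruction is *zalolkab.

*zalolkab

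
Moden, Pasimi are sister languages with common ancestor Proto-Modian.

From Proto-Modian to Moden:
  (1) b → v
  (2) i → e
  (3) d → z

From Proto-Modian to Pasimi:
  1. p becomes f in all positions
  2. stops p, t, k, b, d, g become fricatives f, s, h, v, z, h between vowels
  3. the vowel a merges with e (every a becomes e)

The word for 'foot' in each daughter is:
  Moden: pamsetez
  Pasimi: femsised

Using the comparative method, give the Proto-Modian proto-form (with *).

Position 5: Moden has e, Pasimi has i. Pasimi preserves i here (none of its changes turn any other segment into i), so the proto-segment is *i.
Position 2: Moden has a, Pasimi has e. Moden preserves a here (none of its changes turn any other segment into a), so the proto-segment is *a.
Verify the candidate proto-form against each daughter:
Moden: *pamsited > pamseted > pamsetez  (by vowel merger, unconditioned shift)
Pasimi: *pamsited > famsited > famsised > femsised  (by unconditioned shift, intervocalic lenition, vowel merger)
*pamsited is the unique common source.

*pamsited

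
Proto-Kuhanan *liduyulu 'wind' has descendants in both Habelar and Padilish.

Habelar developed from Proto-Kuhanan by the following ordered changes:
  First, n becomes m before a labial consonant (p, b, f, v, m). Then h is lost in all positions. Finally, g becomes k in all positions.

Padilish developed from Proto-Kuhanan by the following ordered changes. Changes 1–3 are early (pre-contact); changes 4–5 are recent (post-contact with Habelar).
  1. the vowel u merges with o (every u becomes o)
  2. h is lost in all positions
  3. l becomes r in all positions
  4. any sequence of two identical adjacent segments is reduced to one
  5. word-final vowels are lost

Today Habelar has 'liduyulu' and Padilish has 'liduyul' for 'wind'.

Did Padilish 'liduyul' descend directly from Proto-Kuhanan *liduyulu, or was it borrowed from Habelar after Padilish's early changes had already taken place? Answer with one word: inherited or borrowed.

borrowed

If inherited, *liduyulu would pass through all of Padilish's changes:
Padilish: *liduyulu
  liduyulu → lidoyolo   [vowel merger]
  lidoyolo (rule 2 does not apply)
  lidoyolo → ridoyoro   [unconditioned shift]
  ridoyoro (rule 4 does not apply)
  ridoyoro → ridoyor   [apocope]
  giving Padilish ridoyor.
If borrowed from Habelar 'liduyulu' after the early changes, it would undergo only the recent ones:
  rule 4 (degemination): no change (liduyulu)
  rule 5 (apocope): liduyulu → liduyul
  ⇒ as a loan: liduyul
Padilish 'liduyul' matches the loan outcome 'liduyul', not the inherited 'ridoyor' — it skipped the early Padilish changes, so it was borrowed from Habelar.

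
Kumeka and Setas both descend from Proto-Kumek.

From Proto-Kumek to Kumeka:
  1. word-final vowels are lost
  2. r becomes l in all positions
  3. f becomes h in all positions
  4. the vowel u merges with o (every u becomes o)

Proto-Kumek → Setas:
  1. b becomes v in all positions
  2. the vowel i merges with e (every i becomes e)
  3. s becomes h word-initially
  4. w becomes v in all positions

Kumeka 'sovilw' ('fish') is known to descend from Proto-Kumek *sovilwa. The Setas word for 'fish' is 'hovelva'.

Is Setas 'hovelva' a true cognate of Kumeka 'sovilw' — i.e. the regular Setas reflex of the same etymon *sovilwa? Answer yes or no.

Derive the expected Setas reflex of *sovilwa:
Setas: *sovilwa
  sovilwa (rule 1 does not apply)
  sovilwa → sovelwa   [vowel merger]
  sovelwa → hovelwa   [debuccalisation]
  hovelwa → hovelva   [unconditioned shift]
  giving Setas hovelva.
Setas 'hovelva' matches the regular reflex exactly, so the pair is cognate.

yes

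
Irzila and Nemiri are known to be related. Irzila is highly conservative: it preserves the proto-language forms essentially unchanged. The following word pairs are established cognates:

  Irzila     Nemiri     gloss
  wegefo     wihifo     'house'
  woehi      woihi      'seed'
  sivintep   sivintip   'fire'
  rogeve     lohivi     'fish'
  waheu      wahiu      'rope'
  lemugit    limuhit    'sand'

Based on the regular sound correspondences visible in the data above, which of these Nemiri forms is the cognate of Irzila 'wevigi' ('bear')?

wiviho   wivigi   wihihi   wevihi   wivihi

wivihi

rogeve ~ lohivi — Irzila e corresponds to Nemiri i after a consonant, before a labial obstruent.
lemugit ~ limuhit — Irzila g corresponds to Nemiri h between vowels (before a front vowel).
Applying these to Irzila 'wevigi':
  wevigi → wivigi   (e→i after a consonant, before a labial obstruent)
  wivigi → wivihi   (g→h between vowels (before a front vowel))
So the Nemiri cognate is 'wivihi'.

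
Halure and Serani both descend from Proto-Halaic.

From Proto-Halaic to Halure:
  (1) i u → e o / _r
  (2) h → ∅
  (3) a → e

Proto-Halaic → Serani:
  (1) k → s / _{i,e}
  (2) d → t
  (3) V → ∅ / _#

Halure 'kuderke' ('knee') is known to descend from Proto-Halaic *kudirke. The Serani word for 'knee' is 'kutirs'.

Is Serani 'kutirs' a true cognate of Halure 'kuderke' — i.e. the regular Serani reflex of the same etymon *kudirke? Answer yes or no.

yes

Derive the expected Serani reflex of *kudirke:
Serani: *kudirke
  kudirke → kudirse   [palatalisation]
  kudirse → kutirse   [unconditioned shift]
  kutirse → kutirs   [apocope]
  giving Serani kutirs.
Serani 'kutirs' matches the regular reflex exactly, so the pair is cognate.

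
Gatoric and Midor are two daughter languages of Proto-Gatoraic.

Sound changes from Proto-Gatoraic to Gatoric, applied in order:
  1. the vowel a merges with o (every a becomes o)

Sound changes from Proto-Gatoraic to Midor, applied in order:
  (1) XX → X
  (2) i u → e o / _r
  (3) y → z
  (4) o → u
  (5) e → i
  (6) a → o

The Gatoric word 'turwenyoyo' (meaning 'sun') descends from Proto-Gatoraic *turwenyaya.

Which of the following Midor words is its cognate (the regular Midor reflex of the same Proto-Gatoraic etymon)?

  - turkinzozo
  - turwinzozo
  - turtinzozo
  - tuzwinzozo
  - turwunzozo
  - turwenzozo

turwinzozo

Midor: *turwenyaya > torwenyaya > torwenzaza > turwenzaza > turwinzaza > turwinzozo  (by pre-rhotic lowering, unconditioned shift, vowel merger, vowel merger, vowel merger)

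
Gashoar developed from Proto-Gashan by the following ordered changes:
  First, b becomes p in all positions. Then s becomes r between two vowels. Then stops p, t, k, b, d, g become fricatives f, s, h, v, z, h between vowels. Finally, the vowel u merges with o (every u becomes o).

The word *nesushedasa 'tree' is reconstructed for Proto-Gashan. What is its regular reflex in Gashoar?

Gashoar: *nesushedasa
  nesushedasa (rule 1 does not apply)
  nesushedasa → nerushedara   [rhotacism]
  nerushedara → nerushezara   [intervocalic lenition]
  nerushezara → neroshezara   [vowel merger]
  giving Gashoar neroshezara.

neroshezara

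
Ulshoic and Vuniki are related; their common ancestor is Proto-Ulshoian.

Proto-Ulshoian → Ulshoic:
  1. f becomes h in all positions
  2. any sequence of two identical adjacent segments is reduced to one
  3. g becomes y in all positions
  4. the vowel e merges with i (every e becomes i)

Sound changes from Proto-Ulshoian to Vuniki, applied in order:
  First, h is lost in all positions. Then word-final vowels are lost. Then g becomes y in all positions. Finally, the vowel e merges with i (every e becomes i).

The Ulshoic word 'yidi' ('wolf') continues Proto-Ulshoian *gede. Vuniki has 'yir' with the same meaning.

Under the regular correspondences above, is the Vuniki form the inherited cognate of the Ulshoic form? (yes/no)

Derive the expected Vuniki reflex of *gede:
Vuniki: *gede
  gede (rule 1 does not apply)
  gede → ged   [apocope]
  ged → yed   [unconditioned shift]
  yed → yid   [vowel merger]
  giving Vuniki yid.
The regular Vuniki reflex would be 'yid', but the attested form is 'yir'. The correspondence is irregular, so they are not cognates (the Vuniki form has a different source).

no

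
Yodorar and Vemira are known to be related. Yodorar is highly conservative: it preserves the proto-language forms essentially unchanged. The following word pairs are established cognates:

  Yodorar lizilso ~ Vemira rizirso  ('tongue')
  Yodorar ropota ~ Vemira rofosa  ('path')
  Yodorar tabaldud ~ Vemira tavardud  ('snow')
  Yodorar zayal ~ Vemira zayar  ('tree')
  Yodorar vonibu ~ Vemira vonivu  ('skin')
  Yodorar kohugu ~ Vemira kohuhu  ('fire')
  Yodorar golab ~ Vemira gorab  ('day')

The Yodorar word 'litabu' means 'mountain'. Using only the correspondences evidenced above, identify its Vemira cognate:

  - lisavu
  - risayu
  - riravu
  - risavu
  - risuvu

risavu

lizilso ~ rizirso — Yodorar l corresponds to Vemira r word-initially before a front vowel.
ropota ~ rofosa — Yodorar t corresponds to Vemira s between vowels (before a back vowel).
vonibu ~ vonivu — Yodorar b corresponds to Vemira v between vowels (before a back vowel).
Applying these to Yodorar 'litabu':
  litabu → ritabu   (l→r word-initially before a front vowel)
  ritabu → risabu   (t→s between vowels (before a back vowel))
  risabu → risavu   (b→v between vowels (before a back vowel))
So the Vemira cognate is 'risavu'.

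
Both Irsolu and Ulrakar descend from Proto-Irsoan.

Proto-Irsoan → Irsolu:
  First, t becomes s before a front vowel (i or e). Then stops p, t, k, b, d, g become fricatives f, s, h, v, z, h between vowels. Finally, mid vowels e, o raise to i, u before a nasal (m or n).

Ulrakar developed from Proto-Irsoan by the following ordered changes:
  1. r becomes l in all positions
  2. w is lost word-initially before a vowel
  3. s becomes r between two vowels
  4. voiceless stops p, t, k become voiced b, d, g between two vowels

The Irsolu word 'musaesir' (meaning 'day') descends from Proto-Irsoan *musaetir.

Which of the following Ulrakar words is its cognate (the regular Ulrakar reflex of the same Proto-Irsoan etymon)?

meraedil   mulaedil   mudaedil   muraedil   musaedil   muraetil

Ulrakar: start from *musaetir.
  rule 1 (unconditioned shift): musaetir → musaetil
  rule 2: no change — musaetil
  rule 3 (rhotacism): musaetil → muraetil
  rule 4 (intervocalic voicing): muraetil → muraedil
  ⇒ Ulrakar muraedil

muraedil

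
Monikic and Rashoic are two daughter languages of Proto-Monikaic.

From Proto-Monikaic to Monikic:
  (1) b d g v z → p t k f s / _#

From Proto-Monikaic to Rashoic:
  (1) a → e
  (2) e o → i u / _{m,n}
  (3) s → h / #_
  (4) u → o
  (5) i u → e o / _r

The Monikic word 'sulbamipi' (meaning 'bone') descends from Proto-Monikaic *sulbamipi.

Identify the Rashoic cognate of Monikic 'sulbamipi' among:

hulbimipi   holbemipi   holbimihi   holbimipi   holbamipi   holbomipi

holbimipi

Rashoic: start from *sulbamipi.
  rule 1 (vowel merger): sulbamipi → sulbemipi
  rule 2 (pre-nasal raising): sulbemipi → sulbimipi
  rule 3 (debuccalisation): sulbimipi → hulbimipi
  rule 4 (vowel merger): hulbimipi → holbimipi
  rule 5: no change — holbimipi
  ⇒ Rashoic holbimipi
Only 'holbimipi' matches the regular Rashoic development of *sulbamipi.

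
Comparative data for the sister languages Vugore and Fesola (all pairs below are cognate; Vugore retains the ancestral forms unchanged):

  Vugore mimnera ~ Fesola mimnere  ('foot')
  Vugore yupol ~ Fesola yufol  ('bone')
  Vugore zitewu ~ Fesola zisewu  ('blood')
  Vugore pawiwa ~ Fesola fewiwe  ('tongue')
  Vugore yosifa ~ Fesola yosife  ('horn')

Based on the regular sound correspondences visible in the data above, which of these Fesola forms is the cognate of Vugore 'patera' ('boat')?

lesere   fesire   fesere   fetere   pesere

fesere

pawiwa ~ fewiwe — Vugore p corresponds to Fesola f word-initially before a back vowel.
pawiwa ~ fewiwe — Vugore a corresponds to Fesola e after a consonant, before a consonant other than r, m, n, p, b, f, v.
zitewu ~ zisewu — Vugore t corresponds to Fesola s between vowels (before a front vowel).
mimnera ~ mimnere, pawiwa ~ fewiwe — Vugore a corresponds to Fesola e word-finally.
Applying these to Vugore 'patera':
  patera → fatera   (p→f word-initially before a back vowel)
  fatera → fetera   (a→e after a consonant, before a consonant other than r, m, n, p, b, f, v)
  fetera → fesera   (t→s between vowels (before a front vowel))
  fesera → fesere   (a→e word-finally)
So the Fesola cognate is 'fesere'.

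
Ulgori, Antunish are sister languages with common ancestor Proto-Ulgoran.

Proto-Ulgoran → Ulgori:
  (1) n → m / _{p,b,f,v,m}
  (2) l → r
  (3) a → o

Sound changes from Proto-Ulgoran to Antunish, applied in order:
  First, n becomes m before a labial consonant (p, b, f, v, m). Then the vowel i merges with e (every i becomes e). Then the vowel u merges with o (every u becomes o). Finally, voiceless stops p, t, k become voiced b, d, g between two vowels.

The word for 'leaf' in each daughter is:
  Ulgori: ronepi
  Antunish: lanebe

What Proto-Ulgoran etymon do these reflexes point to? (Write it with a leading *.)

*lanepi

Position 5: Ulgori has p, Antunish has b. Ulgori preserves p here (none of its changes turn any other segment into p), so the proto-segment is *p.
Position 1: Ulgori has r, Antunish has l. Antunish preserves l here (none of its changes turn any other segment into l), so the proto-segment is *l.
Position 2: Ulgori has o, Antunish has a. Antunish preserves a here (none of its changes turn any other segment into a), so the proto-segment is *a.
This points to *lanepi. Verify forward in each daughter:
Ulgori: start from *lanepi.
  rule 1: no change — lanepi
  rule 2 (unconditioned shift): lanepi → ranepi
  rule 3 (vowel merger): ranepi → ronepi
  ⇒ Ulgori ronepi
Antunish: *lanepi > lanepe > lanebe  (by vowel merger, intervocalic voicing)
Only *lanepi yields all of Ulgori ronepi, Antunish lanebe.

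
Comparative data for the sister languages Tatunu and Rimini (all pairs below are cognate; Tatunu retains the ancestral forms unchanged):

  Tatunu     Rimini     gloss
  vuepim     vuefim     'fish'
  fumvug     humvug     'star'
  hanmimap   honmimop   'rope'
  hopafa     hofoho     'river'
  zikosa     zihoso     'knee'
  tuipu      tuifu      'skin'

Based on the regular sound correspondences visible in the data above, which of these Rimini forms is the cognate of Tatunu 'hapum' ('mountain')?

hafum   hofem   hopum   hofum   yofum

hofum

hanmimap ~ honmimop — Tatunu a corresponds to Rimini o after a consonant, before a labial obstruent.
tuipu ~ tuifu — Tatunu p corresponds to Rimini f between vowels (before a back vowel).
Applying these to Tatunu 'hapum':
  hapum → hopum   (a→o after a consonant, before a labial obstruent)
  hopum → hofum   (p→f between vowels (before a back vowel))
So the Rimini cognate is 'hofum'.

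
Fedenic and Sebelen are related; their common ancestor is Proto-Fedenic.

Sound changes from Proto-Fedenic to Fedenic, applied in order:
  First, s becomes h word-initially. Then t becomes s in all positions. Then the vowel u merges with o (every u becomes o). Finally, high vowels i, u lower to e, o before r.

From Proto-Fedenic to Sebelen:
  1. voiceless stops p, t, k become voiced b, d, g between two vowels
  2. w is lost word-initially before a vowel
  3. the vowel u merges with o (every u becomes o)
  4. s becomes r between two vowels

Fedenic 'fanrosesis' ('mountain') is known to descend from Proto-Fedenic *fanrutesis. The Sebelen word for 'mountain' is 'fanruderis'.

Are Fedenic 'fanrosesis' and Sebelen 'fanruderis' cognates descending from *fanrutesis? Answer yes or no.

no

Derive the expected Sebelen reflex of *fanrutesis:
Sebelen: start from *fanrutesis.
  rule 1 (intervocalic voicing): fanrutesis → fanrudesis
  rule 2: no change — fanrudesis
  rule 3 (vowel merger): fanrudesis → fanrodesis
  rule 4 (rhotacism): fanrodesis → fanroderis
  ⇒ Sebelen fanroderis
The regular Sebelen reflex would be 'fanroderis', but the attested form is 'fanruderis'. The correspondence is irregular, so they are not cognates (the Sebelen form has a different source).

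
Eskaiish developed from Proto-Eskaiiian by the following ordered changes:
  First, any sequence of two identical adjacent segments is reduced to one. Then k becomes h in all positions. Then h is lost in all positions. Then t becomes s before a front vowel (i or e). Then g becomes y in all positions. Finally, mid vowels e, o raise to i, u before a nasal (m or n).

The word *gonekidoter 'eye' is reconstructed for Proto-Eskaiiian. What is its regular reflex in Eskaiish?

yuneidoser

Eskaiish: start from *gonekidoter.
  rule 1: no change — gonekidoter
  rule 2 (unconditioned shift): gonekidoter → gonehidoter
  rule 3 (h-loss): gonehidoter → goneidoter
  rule 4 (palatalisation): goneidoter → goneidoser
  rule 5 (unconditioned shift): goneidoser → yoneidoser
  rule 6 (pre-nasal raising): yoneidoser → yuneidoser
  ⇒ Eskaiish yuneidoser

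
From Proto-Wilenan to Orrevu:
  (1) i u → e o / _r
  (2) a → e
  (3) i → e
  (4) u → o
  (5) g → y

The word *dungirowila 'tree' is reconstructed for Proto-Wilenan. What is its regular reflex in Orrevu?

Orrevu: *dungirowila
  dungirowila → dungerowila   [pre-rhotic lowering]
  dungerowila → dungerowile   [vowel merger]
  dungerowile → dungerowele   [vowel merger]
  dungerowele → dongerowele   [vowel merger]
  dongerowele → donyerowele   [unconditioned shift]
  giving Orrevu donyerowele.

donyerowele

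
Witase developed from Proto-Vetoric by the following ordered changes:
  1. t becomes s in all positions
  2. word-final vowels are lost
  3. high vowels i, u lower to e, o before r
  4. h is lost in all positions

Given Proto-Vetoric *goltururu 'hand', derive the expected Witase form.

golsoror

Witase: *goltururu
  goltururu → golsururu   [unconditioned shift]
  golsururu → golsurur   [apocope]
  golsurur → golsoror   [pre-rhotic lowering]
  golsoror (rule 4 does not apply)
  giving Witase golsoror.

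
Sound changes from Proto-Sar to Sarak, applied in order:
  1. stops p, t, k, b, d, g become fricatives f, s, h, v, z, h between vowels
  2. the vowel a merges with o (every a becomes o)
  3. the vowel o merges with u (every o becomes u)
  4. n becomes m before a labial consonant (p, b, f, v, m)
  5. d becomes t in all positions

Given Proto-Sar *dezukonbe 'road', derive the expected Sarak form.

Sarak: *dezukonbe > dezuhonbe > dezuhunbe > dezuhumbe > tezuhumbe  (by intervocalic lenition, vowel merger, nasal place assimilation, unconditioned shift)

tezuhumbe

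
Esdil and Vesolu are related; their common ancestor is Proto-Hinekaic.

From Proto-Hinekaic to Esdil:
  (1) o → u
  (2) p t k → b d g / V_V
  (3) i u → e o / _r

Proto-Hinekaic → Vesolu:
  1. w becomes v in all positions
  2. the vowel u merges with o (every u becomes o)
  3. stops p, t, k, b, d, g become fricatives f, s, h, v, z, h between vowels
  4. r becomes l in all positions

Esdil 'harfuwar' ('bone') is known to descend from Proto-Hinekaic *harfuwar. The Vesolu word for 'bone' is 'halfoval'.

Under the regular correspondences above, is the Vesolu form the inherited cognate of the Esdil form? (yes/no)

Derive the expected Vesolu reflex of *harfuwar:
Vesolu: *harfuwar > harfuvar > harfovar > halfoval  (by unconditioned shift, vowel merger, unconditioned shift)
Vesolu 'halfoval' matches the regular reflex exactly, so the pair is cognate.

yes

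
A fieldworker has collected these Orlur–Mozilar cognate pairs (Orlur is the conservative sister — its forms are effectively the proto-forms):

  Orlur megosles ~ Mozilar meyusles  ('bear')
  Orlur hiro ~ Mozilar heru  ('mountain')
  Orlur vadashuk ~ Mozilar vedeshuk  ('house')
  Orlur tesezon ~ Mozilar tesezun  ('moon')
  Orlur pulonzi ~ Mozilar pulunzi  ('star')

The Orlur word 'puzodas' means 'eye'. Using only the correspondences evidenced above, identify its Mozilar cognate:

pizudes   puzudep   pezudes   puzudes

megosles ~ meyusles — Orlur o corresponds to Mozilar u after a consonant, before a consonant other than r, m, n, p, b, f, v.
vadashuk ~ vedeshuk — Orlur a corresponds to Mozilar e after a consonant, before a consonant other than r, m, n, p, b, f, v.
Applying these to Orlur 'puzodas':
  puzodas → puzudas   (o→u after a consonant, before a consonant other than r, m, n, p, b, f, v)
  puzudas → puzudes   (a→e after a consonant, before a consonant other than r, m, n, p, b, f, v)
So the Mozilar cognate is 'puzudes'.

puzudes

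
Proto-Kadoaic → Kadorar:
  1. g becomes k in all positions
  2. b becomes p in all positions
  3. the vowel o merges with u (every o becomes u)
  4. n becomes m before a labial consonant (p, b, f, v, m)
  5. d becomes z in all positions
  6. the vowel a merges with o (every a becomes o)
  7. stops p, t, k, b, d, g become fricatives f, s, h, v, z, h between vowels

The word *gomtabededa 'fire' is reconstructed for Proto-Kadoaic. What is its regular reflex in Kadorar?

kumtofezezo

Kadorar: start from *gomtabededa.
  rule 1 (unconditioned shift): gomtabededa → komtabededa
  rule 2 (unconditioned shift): komtabededa → komtapededa
  rule 3 (vowel merger): komtapededa → kumtapededa
  rule 4: no change — kumtapededa
  rule 5 (unconditioned shift): kumtapededa → kumtapezeza
  rule 6 (vowel merger): kumtapezeza → kumtopezezo
  rule 7 (intervocalic lenition): kumtopezezo → kumtofezezo
  ⇒ Kadorar kumtofezezo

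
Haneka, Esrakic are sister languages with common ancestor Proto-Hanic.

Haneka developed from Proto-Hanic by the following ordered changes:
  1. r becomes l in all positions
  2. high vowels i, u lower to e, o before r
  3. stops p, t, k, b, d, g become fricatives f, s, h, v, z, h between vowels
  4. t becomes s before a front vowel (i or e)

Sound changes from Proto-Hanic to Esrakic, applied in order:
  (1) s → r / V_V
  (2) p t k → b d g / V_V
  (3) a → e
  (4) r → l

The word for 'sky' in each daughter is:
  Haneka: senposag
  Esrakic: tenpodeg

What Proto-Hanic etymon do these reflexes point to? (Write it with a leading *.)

Position 6: Haneka has s, Esrakic has d. Taking the neighbouring segments as reconstructed: Haneka s could go back to *t or *s; Esrakic d could go back to *t or *d — the one source consistent with every daughter is *t.
Position 7: Haneka has a, Esrakic has e. Haneka preserves a here (none of its changes turn any other segment into a), so the proto-segment is *a.
Position 1: Haneka has s, Esrakic has t. Esrakic preserves t here (none of its changes turn any other segment into t), so the proto-segment is *t.
This points to *tenpotag. Verify forward in each daughter:
Haneka: *tenpotag
  tenpotag (rule 1 does not apply)
  tenpotag (rule 2 does not apply)
  tenpotag → tenposag   [intervocalic lenition]
  tenposag → senposag   [palatalisation]
  giving Haneka senposag.
Esrakic: *tenpotag > tenpodag > tenpodeg  (by intervocalic voicing, vowel merger)
No other proto-form is consistent with every reflex, so the reconstruction is *tenpotag.

*tenpotag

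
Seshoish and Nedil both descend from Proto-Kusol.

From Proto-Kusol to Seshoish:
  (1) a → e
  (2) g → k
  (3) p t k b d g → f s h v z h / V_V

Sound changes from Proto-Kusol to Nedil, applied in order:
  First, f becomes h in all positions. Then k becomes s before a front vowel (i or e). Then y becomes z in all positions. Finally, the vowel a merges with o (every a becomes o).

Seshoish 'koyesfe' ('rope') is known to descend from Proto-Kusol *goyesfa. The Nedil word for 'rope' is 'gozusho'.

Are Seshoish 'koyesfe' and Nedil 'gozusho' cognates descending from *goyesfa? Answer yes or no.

Derive the expected Nedil reflex of *goyesfa:
Nedil: start from *goyesfa.
  rule 1 (unconditioned shift): goyesfa → goyesha
  rule 2: no change — goyesha
  rule 3 (unconditioned shift): goyesha → gozesha
  rule 4 (vowel merger): gozesha → gozesho
  ⇒ Nedil gozesho
The regular Nedil reflex would be 'gozesho', but the attested form is 'gozusho'. The correspondence is irregular, so they are not cognates (the Nedil form has a different source).

no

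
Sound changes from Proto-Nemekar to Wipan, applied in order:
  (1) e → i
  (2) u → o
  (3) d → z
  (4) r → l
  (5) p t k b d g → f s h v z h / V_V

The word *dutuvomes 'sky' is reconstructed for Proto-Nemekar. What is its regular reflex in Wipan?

Wipan: *dutuvomes
  dutuvomes → dutuvomis   [vowel merger]
  dutuvomis → dotovomis   [vowel merger]
  dotovomis → zotovomis   [unconditioned shift]
  zotovomis (rule 4 does not apply)
  zotovomis → zosovomis   [intervocalic lenition]
  giving Wipan zosovomis.

zosovomis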